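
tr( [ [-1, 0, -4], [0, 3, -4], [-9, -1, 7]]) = diagonal: (-1) + 3 + 7
= 9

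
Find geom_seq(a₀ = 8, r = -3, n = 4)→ a_0 = 8*(-3)^0 = 8
a_1 = 8*(-3)^1 = -24
a_2 = 8*(-3)^2 = 72
...
= [8, -24, 72, -216]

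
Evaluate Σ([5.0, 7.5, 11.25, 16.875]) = 5.0 + 7.5 + 11.25 + 16.875
= 40.625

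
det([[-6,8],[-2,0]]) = 16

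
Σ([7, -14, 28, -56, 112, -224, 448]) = 301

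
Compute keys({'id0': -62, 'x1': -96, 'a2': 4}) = ['id0', 'x1', 'a2']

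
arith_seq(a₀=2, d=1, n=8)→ a_0 = 2 + 0*1 = 2
a_1 = 2 + 1*1 = 3
a_2 = 2 + 2*1 = 4
...
= [2, 3, 4, 5, 6, 7, 8, 9]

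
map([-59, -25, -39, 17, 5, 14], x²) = (-59)²=3481, (-25)²=625, (-39)²=1521, (17)²=289, (5)²=25, (14)²=196
= [3481, 625, 1521, 289, 25, 196]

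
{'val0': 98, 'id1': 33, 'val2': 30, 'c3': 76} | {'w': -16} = {'val0': 98, 'id1': 33, 'val2': 30, 'c3': 76, 'w': -16}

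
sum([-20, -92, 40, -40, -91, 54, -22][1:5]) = slice → [-92, 40, -40, -91]
(-92) + 40 + (-40) + (-91)
= -183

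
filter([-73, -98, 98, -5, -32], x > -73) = keep x where x > -73: -73✗, -98✗, 98✓, -5✓, -32✓
= [98, -5, -32]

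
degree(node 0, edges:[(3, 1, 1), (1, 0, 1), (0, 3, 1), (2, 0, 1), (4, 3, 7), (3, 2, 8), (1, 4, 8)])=incident: (1,0), (0,3), (2,0)
= 3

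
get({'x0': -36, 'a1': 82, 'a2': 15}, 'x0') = -36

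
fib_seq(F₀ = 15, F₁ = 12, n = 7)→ [15, 12, 27, 39, 66, 105, 171]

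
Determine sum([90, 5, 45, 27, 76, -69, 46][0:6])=174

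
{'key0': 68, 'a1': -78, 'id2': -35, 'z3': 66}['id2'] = -35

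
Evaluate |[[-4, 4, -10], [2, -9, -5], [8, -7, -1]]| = -628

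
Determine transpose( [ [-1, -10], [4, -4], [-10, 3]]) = [[-1, 4, -10], [-10, -4, 3]]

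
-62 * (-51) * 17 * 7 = 376278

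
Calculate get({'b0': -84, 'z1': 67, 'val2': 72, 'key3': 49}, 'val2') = 72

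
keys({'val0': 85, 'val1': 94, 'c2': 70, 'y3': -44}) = ['val0', 'val1', 'c2', 'y3']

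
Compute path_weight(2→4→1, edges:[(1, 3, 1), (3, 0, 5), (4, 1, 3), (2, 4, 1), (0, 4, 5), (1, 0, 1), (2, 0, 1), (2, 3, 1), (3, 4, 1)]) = 4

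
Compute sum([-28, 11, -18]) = (-28) + 11 + (-18)
= -35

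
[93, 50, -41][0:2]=[93, 50]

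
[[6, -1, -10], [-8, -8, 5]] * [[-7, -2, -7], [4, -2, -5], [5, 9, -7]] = [[-96, -100, 33], [49, 77, 61]]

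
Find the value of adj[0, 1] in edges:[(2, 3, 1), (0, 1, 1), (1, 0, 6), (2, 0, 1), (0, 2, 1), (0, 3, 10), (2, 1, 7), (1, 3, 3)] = 1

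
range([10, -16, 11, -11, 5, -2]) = 27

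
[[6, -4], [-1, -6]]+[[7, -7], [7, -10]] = [[13, -11], [6, -16]]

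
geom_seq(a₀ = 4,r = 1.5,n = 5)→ [4.0, 6.0, 9.0, 13.5, 20.25]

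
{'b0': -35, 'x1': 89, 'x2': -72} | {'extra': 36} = {'b0': -35, 'x1': 89, 'x2': -72, 'extra': 36}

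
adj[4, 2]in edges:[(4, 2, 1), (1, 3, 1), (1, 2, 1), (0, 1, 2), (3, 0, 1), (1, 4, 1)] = 1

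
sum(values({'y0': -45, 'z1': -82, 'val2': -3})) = (-45) + (-82) + (-3)
= -130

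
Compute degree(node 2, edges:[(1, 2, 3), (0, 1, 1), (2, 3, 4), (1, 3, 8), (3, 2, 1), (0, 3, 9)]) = incident: (1,2), (2,3), (3,2)
= 3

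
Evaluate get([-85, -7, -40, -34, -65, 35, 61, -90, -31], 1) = -7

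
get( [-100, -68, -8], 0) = -100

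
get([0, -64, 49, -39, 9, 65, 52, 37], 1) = -64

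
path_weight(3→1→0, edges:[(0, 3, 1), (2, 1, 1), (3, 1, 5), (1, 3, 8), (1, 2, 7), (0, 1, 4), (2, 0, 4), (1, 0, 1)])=w(3→1)=5 + w(1→0)=1
= 6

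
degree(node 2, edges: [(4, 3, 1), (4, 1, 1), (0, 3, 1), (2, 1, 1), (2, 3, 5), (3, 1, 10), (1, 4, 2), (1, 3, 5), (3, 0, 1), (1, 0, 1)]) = incident: (2,1), (2,3)
= 2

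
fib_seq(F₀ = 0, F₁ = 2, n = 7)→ [0, 2, 2, 4, 6, 10, 16]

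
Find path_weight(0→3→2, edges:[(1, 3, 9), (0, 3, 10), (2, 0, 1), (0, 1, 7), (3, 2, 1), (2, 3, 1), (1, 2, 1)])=w(0→3)=10 + w(3→2)=1
= 11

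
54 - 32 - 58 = -36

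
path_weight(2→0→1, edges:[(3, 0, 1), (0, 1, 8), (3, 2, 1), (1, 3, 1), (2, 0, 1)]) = 9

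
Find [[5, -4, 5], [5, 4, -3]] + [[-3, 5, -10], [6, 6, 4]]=[[2, 1, -5], [11, 10, 1]]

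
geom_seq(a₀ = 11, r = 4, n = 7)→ [11, 44, 176, 704, 2816, 11264, 45056]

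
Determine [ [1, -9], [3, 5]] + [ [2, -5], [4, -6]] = [[3, -14], [7, -1]]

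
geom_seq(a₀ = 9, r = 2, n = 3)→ [9, 18, 36]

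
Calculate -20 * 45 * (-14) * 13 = 163800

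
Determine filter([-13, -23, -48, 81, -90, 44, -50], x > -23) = keep x where x > -23: -13✓, -23✗, -48✗, 81✓, -90✗, 44✓, -50✗
= [-13, 81, 44]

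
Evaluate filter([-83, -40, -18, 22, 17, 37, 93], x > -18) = [22, 17, 37, 93]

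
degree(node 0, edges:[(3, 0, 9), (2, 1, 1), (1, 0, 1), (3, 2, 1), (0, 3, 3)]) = 3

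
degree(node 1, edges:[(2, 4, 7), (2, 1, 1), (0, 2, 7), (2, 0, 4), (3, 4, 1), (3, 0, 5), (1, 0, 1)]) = incident: (2,1), (1,0)
= 2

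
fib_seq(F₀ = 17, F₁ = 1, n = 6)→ [17, 1, 18, 19, 37, 56]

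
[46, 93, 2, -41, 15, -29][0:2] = [46, 93]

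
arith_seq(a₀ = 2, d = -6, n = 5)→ [2, -4, -10, -16, -22]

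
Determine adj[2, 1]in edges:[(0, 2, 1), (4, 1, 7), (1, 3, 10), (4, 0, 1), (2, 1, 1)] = 1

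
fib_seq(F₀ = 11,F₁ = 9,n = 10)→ F_2 = F_1 + F_0 = 20
F_3 = F_2 + F_1 = 29
F_4 = F_3 + F_2 = 49
...
= [11, 9, 20, 29, 49, 78, 127, 205, 332, 537]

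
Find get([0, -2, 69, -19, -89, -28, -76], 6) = -76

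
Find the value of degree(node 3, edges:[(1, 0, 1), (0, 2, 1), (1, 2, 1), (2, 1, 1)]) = 0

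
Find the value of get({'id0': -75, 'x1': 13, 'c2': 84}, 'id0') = -75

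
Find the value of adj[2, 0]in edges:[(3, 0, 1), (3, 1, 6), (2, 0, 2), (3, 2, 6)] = 2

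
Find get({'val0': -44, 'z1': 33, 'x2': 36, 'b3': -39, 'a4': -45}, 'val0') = -44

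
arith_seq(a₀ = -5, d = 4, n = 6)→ a_0 = -5 + 0*4 = -5
a_1 = -5 + 1*4 = -1
a_2 = -5 + 2*4 = 3
...
= [-5, -1, 3, 7, 11, 15]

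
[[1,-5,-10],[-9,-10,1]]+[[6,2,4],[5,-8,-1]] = [[7, -3, -6], [-4, -18, 0]]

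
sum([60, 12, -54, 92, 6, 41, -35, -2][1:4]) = slice → [12, -54, 92]
12 + (-54) + 92
= 50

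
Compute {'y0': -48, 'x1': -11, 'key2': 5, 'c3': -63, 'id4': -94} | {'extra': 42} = {'y0': -48, 'x1': -11, 'key2': 5, 'c3': -63, 'id4': -94, 'extra': 42}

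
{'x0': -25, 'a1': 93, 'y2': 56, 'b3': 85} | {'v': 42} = {'x0': -25, 'a1': 93, 'y2': 56, 'b3': 85, 'v': 42}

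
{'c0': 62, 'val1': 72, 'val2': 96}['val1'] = 72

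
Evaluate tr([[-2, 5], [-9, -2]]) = -4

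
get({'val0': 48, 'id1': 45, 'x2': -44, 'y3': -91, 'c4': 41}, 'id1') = 45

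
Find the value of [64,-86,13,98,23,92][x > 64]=keep x where x > 64: 64✗, -86✗, 13✗, 98✓, 23✗, 92✓
= [98, 92]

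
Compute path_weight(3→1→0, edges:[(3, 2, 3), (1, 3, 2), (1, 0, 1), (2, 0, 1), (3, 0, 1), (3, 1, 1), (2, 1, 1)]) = 2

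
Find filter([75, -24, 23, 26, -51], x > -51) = [75, -24, 23, 26]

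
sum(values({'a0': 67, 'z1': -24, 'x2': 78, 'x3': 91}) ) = 212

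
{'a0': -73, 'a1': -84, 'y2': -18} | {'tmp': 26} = {'a0': -73, 'a1': -84, 'y2': -18, 'tmp': 26}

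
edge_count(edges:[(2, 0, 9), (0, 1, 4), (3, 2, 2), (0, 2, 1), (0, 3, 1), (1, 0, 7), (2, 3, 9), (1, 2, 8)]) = 8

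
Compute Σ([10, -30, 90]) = 70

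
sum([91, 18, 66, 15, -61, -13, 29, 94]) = 239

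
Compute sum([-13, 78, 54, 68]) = (-13) + 78 + 54 + 68
= 187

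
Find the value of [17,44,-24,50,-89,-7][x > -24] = [17, 44, 50, -7]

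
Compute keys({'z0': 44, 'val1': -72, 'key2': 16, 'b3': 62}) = ['z0', 'val1', 'key2', 'b3']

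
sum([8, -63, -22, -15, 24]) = -68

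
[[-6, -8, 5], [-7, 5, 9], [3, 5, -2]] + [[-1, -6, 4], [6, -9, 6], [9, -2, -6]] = [[-7, -14, 9], [-1, -4, 15], [12, 3, -8]]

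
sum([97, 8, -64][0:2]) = slice → [97, 8]
97 + 8
= 105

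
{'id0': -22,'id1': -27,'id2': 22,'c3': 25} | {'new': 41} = {'id0': -22, 'id1': -27, 'id2': 22, 'c3': 25, 'new': 41}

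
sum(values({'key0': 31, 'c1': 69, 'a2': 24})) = 124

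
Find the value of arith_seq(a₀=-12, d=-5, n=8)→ [-12, -17, -22, -27, -32, -37, -42, -47]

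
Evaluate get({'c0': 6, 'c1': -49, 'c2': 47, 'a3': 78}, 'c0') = 6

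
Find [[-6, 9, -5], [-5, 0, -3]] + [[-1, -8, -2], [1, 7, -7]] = [[-7, 1, -7], [-4, 7, -10]]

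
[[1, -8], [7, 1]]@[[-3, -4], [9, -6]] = C[0][0] = (1)*(-3) + (-8)*(9) = -75
C[0][1] = (1)*(-4) + (-8)*(-6) = 44
C[1][0] = (7)*(-3) + (1)*(9) = -12
C[1][1] = (7)*(-4) + (1)*(-6) = -34
= [[-75, 44], [-12, -34]]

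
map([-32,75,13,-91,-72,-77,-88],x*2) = -32*2=-64, 75*2=150, 13*2=26, -91*2=-182, -72*2=-144, -77*2=-154, -88*2=-176
= [-64, 150, 26, -182, -144, -154, -176]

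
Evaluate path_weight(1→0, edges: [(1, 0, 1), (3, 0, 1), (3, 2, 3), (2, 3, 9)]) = 1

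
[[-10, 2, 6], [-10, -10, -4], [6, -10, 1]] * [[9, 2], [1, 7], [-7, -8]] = C[0][0] = (-10)*(9) + (2)*(1) + (6)*(-7) = -130
C[0][1] = (-10)*(2) + (2)*(7) + (6)*(-8) = -54
C[1][0] = (-10)*(9) + (-10)*(1) + (-4)*(-7) = -72
C[1][1] = (-10)*(2) + (-10)*(7) + (-4)*(-8) = -58
C[2][0] = (6)*(9) + (-10)*(1) + (1)*(-7) = 37
C[2][1] = (6)*(2) + (-10)*(7) + (1)*(-8) = -66
= [[-130, -54], [-72, -58], [37, -66]]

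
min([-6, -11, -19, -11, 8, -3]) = -19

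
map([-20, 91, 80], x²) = [400, 8281, 6400]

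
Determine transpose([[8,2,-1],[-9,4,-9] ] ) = [[8, -9], [2, 4], [-1, -9]]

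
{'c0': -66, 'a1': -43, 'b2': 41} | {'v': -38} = {'c0': -66, 'a1': -43, 'b2': 41, 'v': -38}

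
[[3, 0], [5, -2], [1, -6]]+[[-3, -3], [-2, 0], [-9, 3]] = [[0, -3], [3, -2], [-8, -3]]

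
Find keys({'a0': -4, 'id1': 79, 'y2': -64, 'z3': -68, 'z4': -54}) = ['a0', 'id1', 'y2', 'z3', 'z4']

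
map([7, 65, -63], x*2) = 7*2=14, 65*2=130, -63*2=-126
= [14, 130, -126]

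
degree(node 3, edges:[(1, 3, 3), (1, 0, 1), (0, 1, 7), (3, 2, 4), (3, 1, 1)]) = 3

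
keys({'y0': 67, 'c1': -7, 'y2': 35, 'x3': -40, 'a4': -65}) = ['y0', 'c1', 'y2', 'x3', 'a4']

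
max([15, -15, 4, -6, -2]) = 15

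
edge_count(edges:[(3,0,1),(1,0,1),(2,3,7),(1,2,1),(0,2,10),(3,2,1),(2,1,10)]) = 7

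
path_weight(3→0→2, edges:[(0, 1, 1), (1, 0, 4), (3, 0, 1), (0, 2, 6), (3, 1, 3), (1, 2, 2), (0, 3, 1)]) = w(3→0)=1 + w(0→2)=6
= 7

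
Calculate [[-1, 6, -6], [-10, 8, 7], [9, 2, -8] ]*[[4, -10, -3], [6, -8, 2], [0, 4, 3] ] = C[0][0] = (-1)*(4) + (6)*(6) + (-6)*(0) = 32
C[0][1] = (-1)*(-10) + (6)*(-8) + (-6)*(4) = -62
C[0][2] = (-1)*(-3) + (6)*(2) + (-6)*(3) = -3
C[1][0] = (-10)*(4) + (8)*(6) + (7)*(0) = 8
C[1][1] = (-10)*(-10) + (8)*(-8) + (7)*(4) = 64
C[1][2] = (-10)*(-3) + (8)*(2) + (7)*(3) = 67
... (3 more cells)
= [[32, -62, -3], [8, 64, 67], [48, -138, -47]]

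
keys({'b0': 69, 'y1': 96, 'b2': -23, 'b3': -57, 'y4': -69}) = ['b0', 'y1', 'b2', 'b3', 'y4']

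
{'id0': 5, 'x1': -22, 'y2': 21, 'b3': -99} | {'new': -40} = {'id0': 5, 'x1': -22, 'y2': 21, 'b3': -99, 'new': -40}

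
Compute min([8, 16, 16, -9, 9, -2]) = -9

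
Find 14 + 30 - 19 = 25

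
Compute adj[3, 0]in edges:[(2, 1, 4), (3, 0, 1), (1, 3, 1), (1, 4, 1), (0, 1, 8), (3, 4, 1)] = 1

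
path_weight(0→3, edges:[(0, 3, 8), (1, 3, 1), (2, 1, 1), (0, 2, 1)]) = w(0→3)=8
= 8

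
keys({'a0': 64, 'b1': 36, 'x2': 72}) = ['a0', 'b1', 'x2']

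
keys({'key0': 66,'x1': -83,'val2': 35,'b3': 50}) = ['key0', 'x1', 'val2', 'b3']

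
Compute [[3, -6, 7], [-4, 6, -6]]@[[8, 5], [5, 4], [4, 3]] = C[0][0] = (3)*(8) + (-6)*(5) + (7)*(4) = 22
C[0][1] = (3)*(5) + (-6)*(4) + (7)*(3) = 12
C[1][0] = (-4)*(8) + (6)*(5) + (-6)*(4) = -26
C[1][1] = (-4)*(5) + (6)*(4) + (-6)*(3) = -14
= [[22, 12], [-26, -14]]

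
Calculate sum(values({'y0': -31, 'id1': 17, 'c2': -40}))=-54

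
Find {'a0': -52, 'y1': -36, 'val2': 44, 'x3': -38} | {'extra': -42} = {'a0': -52, 'y1': -36, 'val2': 44, 'x3': -38, 'extra': -42}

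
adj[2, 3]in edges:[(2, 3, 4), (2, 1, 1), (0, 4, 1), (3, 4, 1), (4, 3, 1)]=4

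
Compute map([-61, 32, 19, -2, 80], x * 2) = -61*2=-122, 32*2=64, 19*2=38, -2*2=-4, 80*2=160
= [-122, 64, 38, -4, 160]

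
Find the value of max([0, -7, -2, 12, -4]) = 12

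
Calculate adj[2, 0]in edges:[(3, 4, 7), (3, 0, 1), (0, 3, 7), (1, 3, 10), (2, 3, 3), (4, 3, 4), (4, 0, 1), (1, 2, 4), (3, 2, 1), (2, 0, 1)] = 1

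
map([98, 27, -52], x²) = [9604, 729, 2704]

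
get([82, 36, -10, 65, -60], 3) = 65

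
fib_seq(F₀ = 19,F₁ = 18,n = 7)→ [19, 18, 37, 55, 92, 147, 239]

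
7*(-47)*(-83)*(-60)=-1638420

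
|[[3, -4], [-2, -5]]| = (3)*(-5) - (-4)*(-2)
= -23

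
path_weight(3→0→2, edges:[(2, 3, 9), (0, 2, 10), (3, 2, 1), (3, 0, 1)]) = 11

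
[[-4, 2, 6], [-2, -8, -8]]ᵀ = [[-4, -2], [2, -8], [6, -8]]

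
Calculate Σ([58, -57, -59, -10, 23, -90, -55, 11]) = 58 + (-57) + (-59) + (-10) + 23 + (-90) + (-55) + 11
= -179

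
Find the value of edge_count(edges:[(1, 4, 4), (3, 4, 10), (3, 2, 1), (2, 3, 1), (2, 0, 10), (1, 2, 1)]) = 6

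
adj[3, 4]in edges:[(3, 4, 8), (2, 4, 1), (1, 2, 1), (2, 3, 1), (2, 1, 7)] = 8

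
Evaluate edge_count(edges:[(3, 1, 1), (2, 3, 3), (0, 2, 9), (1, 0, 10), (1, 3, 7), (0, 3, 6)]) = 6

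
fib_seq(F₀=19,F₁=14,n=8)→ [19, 14, 33, 47, 80, 127, 207, 334]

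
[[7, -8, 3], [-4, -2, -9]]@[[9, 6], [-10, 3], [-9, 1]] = C[0][0] = (7)*(9) + (-8)*(-10) + (3)*(-9) = 116
C[0][1] = (7)*(6) + (-8)*(3) + (3)*(1) = 21
C[1][0] = (-4)*(9) + (-2)*(-10) + (-9)*(-9) = 65
C[1][1] = (-4)*(6) + (-2)*(3) + (-9)*(1) = -39
= [[116, 21], [65, -39]]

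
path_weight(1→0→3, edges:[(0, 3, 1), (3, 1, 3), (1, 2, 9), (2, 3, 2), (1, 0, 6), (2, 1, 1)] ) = 7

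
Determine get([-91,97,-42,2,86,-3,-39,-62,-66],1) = 97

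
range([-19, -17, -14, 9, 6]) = 28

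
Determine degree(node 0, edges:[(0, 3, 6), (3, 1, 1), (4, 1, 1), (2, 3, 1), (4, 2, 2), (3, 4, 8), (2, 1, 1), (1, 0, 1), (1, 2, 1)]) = incident: (0,3), (1,0)
= 2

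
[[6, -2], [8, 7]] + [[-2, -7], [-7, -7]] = [[4, -9], [1, 0]]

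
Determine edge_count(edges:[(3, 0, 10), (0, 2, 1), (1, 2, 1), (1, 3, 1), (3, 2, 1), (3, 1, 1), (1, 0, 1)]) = 7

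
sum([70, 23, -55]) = 70 + 23 + (-55)
= 38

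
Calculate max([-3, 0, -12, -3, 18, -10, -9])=18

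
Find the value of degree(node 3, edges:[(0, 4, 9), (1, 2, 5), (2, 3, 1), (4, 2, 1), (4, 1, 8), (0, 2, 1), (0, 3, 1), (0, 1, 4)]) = incident: (2,3), (0,3)
= 2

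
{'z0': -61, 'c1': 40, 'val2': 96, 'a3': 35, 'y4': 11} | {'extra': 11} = {'z0': -61, 'c1': 40, 'val2': 96, 'a3': 35, 'y4': 11, 'extra': 11}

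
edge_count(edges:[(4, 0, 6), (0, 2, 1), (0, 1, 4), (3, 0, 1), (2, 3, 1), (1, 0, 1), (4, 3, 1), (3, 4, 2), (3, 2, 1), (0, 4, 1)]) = 10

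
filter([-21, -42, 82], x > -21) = [82]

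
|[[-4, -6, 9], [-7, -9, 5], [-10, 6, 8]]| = (1)*(-4)*det([[-9, 5], [6, 8]]) + (-1)*(-6)*det([[-7, 5], [-10, 8]]) + (1)*(9)*det([[-7, -9], [-10, 6]])
= 408 + -36 + -1188
= -816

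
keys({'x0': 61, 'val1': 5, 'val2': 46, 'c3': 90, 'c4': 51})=['x0', 'val1', 'val2', 'c3', 'c4']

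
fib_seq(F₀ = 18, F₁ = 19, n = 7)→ [18, 19, 37, 56, 93, 149, 242]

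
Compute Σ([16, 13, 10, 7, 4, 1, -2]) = 16 + 13 + 10 + 7 + 4 + 1 + (-2)
= 49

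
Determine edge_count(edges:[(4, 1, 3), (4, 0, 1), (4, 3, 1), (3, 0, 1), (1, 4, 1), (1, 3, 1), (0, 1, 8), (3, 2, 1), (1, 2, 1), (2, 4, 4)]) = 10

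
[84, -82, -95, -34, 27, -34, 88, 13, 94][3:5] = [-34, 27]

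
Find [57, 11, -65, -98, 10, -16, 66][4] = 10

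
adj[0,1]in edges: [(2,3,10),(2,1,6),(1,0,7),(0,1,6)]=6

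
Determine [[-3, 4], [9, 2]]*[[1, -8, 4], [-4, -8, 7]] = C[0][0] = (-3)*(1) + (4)*(-4) = -19
C[0][1] = (-3)*(-8) + (4)*(-8) = -8
C[0][2] = (-3)*(4) + (4)*(7) = 16
C[1][0] = (9)*(1) + (2)*(-4) = 1
C[1][1] = (9)*(-8) + (2)*(-8) = -88
C[1][2] = (9)*(4) + (2)*(7) = 50
= [[-19, -8, 16], [1, -88, 50]]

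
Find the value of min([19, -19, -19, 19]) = -19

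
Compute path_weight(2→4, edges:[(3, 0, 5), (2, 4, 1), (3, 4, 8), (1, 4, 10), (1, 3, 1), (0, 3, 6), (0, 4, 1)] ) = 1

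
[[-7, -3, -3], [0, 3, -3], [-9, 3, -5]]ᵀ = [[-7, 0, -9], [-3, 3, 3], [-3, -3, -5]]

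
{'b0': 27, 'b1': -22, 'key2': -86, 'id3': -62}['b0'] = 27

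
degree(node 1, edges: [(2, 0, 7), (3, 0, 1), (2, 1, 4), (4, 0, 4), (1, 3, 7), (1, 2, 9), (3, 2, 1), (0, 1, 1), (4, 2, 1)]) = 4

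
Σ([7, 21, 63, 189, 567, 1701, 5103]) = 7651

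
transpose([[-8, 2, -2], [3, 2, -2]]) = [[-8, 3], [2, 2], [-2, -2]]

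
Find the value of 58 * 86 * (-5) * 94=-2344360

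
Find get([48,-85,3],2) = 3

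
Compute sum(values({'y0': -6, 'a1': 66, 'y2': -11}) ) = 49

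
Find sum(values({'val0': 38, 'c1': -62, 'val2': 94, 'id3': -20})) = 50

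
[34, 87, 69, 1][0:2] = [34, 87]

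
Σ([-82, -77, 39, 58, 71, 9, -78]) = -60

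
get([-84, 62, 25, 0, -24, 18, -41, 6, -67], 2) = 25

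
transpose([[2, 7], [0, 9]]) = [[2, 0], [7, 9]]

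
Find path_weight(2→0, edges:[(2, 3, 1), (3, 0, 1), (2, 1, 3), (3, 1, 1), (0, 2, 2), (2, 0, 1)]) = w(2→0)=1
= 1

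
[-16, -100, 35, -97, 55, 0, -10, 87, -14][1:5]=[-100, 35, -97, 55]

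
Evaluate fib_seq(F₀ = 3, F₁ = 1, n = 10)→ F_2 = F_1 + F_0 = 4
F_3 = F_2 + F_1 = 5
F_4 = F_3 + F_2 = 9
...
= [3, 1, 4, 5, 9, 14, 23, 37, 60, 97]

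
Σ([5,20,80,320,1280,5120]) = 5 + 20 + 80 + 320 + 1280 + 5120
= 6825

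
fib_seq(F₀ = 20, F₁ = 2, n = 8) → [20, 2, 22, 24, 46, 70, 116, 186]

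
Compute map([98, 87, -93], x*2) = [196, 174, -186]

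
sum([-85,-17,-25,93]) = -34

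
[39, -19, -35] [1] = -19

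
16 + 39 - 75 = -20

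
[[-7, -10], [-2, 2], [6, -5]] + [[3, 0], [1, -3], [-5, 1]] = [[-4, -10], [-1, -1], [1, -4]]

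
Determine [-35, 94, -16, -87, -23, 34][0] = -35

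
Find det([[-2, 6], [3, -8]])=-2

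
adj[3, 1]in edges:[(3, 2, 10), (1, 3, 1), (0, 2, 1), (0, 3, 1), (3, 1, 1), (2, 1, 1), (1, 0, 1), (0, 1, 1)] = 1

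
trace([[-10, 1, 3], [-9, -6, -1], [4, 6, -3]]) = -19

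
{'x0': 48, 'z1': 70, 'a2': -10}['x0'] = 48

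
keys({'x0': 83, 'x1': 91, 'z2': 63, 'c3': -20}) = ['x0', 'x1', 'z2', 'c3']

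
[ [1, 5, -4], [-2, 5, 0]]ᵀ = [[1, -2], [5, 5], [-4, 0]]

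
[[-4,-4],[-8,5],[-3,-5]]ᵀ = [[-4, -8, -3], [-4, 5, -5]]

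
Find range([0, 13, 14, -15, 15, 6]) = 30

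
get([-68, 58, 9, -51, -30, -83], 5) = -83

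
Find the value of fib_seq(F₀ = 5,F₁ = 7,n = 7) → [5, 7, 12, 19, 31, 50, 81]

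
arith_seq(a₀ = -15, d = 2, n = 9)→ [-15, -13, -11, -9, -7, -5, -3, -1, 1]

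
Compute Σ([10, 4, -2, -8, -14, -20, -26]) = -56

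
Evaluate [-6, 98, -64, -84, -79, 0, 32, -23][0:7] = [-6, 98, -64, -84, -79, 0, 32]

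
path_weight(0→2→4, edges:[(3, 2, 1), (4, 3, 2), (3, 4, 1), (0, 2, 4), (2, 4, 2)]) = 6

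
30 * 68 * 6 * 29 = 354960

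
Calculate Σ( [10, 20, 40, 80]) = 150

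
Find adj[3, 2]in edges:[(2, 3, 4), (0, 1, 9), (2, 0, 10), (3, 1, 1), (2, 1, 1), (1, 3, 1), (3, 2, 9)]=9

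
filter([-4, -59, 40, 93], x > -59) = [-4, 40, 93]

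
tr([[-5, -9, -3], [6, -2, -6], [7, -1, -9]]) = diagonal: (-5) + (-2) + (-9)
= -16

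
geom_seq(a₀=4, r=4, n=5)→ a_0 = 4*4^0 = 4
a_1 = 4*4^1 = 16
a_2 = 4*4^2 = 64
...
= [4, 16, 64, 256, 1024]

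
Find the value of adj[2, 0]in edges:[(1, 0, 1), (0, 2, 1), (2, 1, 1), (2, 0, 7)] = 7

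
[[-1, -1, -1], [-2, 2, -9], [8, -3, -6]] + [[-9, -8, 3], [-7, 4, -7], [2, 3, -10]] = [[-10, -9, 2], [-9, 6, -16], [10, 0, -16]]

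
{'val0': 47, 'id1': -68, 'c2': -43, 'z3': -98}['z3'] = -98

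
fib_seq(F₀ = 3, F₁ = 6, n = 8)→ [3, 6, 9, 15, 24, 39, 63, 102]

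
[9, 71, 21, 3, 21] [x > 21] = [71]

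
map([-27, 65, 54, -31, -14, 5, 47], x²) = (-27)²=729, (65)²=4225, (54)²=2916, (-31)²=961, (-14)²=196, (5)²=25, (47)²=2209
= [729, 4225, 2916, 961, 196, 25, 2209]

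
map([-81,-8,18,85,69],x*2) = -81*2=-162, -8*2=-16, 18*2=36, 85*2=170, 69*2=138
= [-162, -16, 36, 170, 138]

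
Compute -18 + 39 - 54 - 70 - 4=-107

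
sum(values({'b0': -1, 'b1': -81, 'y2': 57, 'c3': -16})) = (-1) + (-81) + 57 + (-16)
= -41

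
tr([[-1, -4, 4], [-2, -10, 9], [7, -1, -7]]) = -18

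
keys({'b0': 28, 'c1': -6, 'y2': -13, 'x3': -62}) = ['b0', 'c1', 'y2', 'x3']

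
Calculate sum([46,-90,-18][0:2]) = -44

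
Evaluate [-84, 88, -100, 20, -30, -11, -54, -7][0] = -84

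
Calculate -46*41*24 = -45264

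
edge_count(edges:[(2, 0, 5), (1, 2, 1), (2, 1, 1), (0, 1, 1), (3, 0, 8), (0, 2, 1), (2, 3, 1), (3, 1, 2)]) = 8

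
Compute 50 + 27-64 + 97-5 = 105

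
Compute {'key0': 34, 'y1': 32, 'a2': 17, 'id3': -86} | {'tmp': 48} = {'key0': 34, 'y1': 32, 'a2': 17, 'id3': -86, 'tmp': 48}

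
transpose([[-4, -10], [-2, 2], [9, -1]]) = [[-4, -2, 9], [-10, 2, -1]]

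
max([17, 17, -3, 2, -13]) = 17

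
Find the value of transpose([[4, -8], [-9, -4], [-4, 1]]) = [[4, -9, -4], [-8, -4, 1]]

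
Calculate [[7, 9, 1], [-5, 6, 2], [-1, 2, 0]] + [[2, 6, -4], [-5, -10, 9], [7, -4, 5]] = [[9, 15, -3], [-10, -4, 11], [6, -2, 5]]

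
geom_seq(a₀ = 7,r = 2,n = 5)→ a_0 = 7*2^0 = 7
a_1 = 7*2^1 = 14
a_2 = 7*2^2 = 28
...
= [7, 14, 28, 56, 112]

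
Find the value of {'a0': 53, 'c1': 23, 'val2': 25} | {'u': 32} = {'a0': 53, 'c1': 23, 'val2': 25, 'u': 32}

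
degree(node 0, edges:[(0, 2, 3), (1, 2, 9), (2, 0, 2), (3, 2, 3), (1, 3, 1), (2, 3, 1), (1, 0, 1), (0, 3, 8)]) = 4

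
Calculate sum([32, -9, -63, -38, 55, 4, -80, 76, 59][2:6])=slice → [-63, -38, 55, 4]
(-63) + (-38) + 55 + 4
= -42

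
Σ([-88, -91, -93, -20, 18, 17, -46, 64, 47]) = -192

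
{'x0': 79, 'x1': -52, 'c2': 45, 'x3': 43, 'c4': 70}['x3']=43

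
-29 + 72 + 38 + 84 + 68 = 233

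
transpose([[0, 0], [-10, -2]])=[[0, -10], [0, -2]]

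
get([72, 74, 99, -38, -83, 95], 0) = 72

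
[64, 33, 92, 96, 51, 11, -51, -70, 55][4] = 51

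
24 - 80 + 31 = -25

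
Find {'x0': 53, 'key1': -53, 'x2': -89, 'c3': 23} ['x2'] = -89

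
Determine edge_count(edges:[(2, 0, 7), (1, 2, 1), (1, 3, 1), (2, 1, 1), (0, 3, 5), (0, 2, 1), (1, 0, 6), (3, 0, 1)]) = 8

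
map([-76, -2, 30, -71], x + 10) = [-66, 8, 40, -61]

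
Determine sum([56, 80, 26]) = 162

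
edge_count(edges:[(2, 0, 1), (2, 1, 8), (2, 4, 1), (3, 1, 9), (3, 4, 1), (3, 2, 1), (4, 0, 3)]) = 7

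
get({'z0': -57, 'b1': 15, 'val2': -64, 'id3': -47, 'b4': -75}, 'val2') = -64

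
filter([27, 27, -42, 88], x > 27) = keep x where x > 27: 27✗, 27✗, -42✗, 88✓
= [88]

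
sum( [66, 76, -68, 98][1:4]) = slice → [76, -68, 98]
76 + (-68) + 98
= 106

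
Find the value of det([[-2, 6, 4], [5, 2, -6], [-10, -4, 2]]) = 340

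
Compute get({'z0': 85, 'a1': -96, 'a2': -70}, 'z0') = 85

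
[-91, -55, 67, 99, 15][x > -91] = keep x where x > -91: -91✗, -55✓, 67✓, 99✓, 15✓
= [-55, 67, 99, 15]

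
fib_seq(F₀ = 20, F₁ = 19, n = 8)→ [20, 19, 39, 58, 97, 155, 252, 407]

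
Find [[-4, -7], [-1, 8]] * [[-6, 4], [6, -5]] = [[-18, 19], [54, -44]]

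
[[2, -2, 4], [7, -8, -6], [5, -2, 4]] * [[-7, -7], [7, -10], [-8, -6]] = C[0][0] = (2)*(-7) + (-2)*(7) + (4)*(-8) = -60
C[0][1] = (2)*(-7) + (-2)*(-10) + (4)*(-6) = -18
C[1][0] = (7)*(-7) + (-8)*(7) + (-6)*(-8) = -57
C[1][1] = (7)*(-7) + (-8)*(-10) + (-6)*(-6) = 67
C[2][0] = (5)*(-7) + (-2)*(7) + (4)*(-8) = -81
C[2][1] = (5)*(-7) + (-2)*(-10) + (4)*(-6) = -39
= [[-60, -18], [-57, 67], [-81, -39]]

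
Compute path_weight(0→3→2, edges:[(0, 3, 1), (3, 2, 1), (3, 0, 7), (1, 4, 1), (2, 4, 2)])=w(0→3)=1 + w(3→2)=1
= 2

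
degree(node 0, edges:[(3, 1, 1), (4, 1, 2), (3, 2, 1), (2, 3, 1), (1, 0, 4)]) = 1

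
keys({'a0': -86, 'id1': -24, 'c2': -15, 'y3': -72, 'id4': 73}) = ['a0', 'id1', 'c2', 'y3', 'id4']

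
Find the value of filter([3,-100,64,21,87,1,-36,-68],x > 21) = [64, 87]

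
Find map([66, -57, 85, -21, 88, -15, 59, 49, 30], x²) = [4356, 3249, 7225, 441, 7744, 225, 3481, 2401, 900]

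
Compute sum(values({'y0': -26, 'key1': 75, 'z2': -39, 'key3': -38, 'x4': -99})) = (-26) + 75 + (-39) + (-38) + (-99)
= -127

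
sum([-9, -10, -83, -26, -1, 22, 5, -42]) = -144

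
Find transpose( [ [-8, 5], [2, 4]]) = [[-8, 2], [5, 4]]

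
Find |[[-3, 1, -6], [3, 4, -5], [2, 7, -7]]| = (1)*(-3)*det([[4, -5], [7, -7]]) + (-1)*(1)*det([[3, -5], [2, -7]]) + (1)*(-6)*det([[3, 4], [2, 7]])
= -21 + 11 + -78
= -88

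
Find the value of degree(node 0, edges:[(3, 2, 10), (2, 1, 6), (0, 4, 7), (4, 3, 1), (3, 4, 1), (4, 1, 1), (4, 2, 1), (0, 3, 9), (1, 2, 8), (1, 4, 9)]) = 2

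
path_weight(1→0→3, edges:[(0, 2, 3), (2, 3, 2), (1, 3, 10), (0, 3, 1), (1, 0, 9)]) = w(1→0)=9 + w(0→3)=1
= 10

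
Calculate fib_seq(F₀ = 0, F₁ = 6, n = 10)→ F_2 = F_1 + F_0 = 6
F_3 = F_2 + F_1 = 12
F_4 = F_3 + F_2 = 18
...
= [0, 6, 6, 12, 18, 30, 48, 78, 126, 204]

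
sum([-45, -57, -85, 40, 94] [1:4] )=-102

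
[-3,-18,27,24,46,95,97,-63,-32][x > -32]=keep x where x > -32: -3✓, -18✓, 27✓, 24✓, 46✓, 95✓, 97✓, -63✗, -32✗
= [-3, -18, 27, 24, 46, 95, 97]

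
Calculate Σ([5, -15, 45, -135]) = 5 + -15 + 45 + -135
= -100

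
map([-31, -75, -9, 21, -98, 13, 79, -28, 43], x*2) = [-62, -150, -18, 42, -196, 26, 158, -56, 86]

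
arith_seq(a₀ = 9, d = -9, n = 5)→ [9, 0, -9, -18, -27]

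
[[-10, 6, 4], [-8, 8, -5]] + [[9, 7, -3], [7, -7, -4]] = [[-1, 13, 1], [-1, 1, -9]]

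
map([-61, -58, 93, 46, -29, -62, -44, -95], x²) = (-61)²=3721, (-58)²=3364, (93)²=8649, (46)²=2116, (-29)²=841, (-62)²=3844, (-44)²=1936, (-95)²=9025
= [3721, 3364, 8649, 2116, 841, 3844, 1936, 9025]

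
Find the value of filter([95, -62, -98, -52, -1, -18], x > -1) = keep x where x > -1: 95✓, -62✗, -98✗, -52✗, -1✗, -18✗
= [95]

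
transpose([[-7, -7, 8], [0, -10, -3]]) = [[-7, 0], [-7, -10], [8, -3]]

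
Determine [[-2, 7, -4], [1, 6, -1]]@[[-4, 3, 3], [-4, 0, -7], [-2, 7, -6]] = [[-12, -34, -31], [-26, -4, -33]]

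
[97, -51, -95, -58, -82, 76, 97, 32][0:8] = [97, -51, -95, -58, -82, 76, 97, 32]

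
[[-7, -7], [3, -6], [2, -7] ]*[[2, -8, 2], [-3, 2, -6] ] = C[0][0] = (-7)*(2) + (-7)*(-3) = 7
C[0][1] = (-7)*(-8) + (-7)*(2) = 42
C[0][2] = (-7)*(2) + (-7)*(-6) = 28
C[1][0] = (3)*(2) + (-6)*(-3) = 24
C[1][1] = (3)*(-8) + (-6)*(2) = -36
C[1][2] = (3)*(2) + (-6)*(-6) = 42
... (3 more cells)
= [[7, 42, 28], [24, -36, 42], [25, -30, 46]]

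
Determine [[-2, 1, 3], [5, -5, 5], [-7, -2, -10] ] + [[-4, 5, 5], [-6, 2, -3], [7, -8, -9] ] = [[-6, 6, 8], [-1, -3, 2], [0, -10, -19]]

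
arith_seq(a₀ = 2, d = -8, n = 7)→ [2, -6, -14, -22, -30, -38, -46]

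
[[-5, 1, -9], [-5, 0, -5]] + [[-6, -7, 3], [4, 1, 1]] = [[-11, -6, -6], [-1, 1, -4]]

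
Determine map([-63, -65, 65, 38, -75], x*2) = [-126, -130, 130, 76, -150]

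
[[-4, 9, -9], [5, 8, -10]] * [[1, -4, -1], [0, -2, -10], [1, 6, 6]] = C[0][0] = (-4)*(1) + (9)*(0) + (-9)*(1) = -13
C[0][1] = (-4)*(-4) + (9)*(-2) + (-9)*(6) = -56
C[0][2] = (-4)*(-1) + (9)*(-10) + (-9)*(6) = -140
C[1][0] = (5)*(1) + (8)*(0) + (-10)*(1) = -5
C[1][1] = (5)*(-4) + (8)*(-2) + (-10)*(6) = -96
C[1][2] = (5)*(-1) + (8)*(-10) + (-10)*(6) = -145
= [[-13, -56, -140], [-5, -96, -145]]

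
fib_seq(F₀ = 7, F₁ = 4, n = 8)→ [7, 4, 11, 15, 26, 41, 67, 108]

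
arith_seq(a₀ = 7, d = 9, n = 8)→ a_0 = 7 + 0*9 = 7
a_1 = 7 + 1*9 = 16
a_2 = 7 + 2*9 = 25
...
= [7, 16, 25, 34, 43, 52, 61, 70]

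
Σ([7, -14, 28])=7 + -14 + 28
= 21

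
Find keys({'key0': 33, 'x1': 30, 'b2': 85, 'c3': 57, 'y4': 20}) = ['key0', 'x1', 'b2', 'c3', 'y4']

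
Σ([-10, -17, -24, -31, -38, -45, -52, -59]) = -276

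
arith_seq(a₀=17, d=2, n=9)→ a_0 = 17 + 0*2 = 17
a_1 = 17 + 1*2 = 19
a_2 = 17 + 2*2 = 21
...
= [17, 19, 21, 23, 25, 27, 29, 31, 33]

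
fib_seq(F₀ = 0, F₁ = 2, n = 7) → [0, 2, 2, 4, 6, 10, 16]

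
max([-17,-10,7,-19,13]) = 13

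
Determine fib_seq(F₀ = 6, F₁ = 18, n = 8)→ [6, 18, 24, 42, 66, 108, 174, 282]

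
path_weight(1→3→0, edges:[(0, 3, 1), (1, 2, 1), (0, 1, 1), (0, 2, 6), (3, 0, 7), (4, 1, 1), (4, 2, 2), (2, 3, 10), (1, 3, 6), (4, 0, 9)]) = w(1→3)=6 + w(3→0)=7
= 13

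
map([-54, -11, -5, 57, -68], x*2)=[-108, -22, -10, 114, -136]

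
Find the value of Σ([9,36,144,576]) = 9 + 36 + 144 + 576
= 765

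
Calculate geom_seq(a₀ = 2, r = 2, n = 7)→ a_0 = 2*2^0 = 2
a_1 = 2*2^1 = 4
a_2 = 2*2^2 = 8
...
= [2, 4, 8, 16, 32, 64, 128]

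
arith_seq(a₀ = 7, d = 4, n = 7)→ [7, 11, 15, 19, 23, 27, 31]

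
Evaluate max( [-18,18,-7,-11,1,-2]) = 18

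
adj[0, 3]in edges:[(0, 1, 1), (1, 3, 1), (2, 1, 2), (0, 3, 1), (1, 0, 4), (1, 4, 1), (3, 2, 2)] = 1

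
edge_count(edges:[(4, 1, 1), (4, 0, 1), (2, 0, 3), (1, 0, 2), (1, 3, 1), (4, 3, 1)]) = 6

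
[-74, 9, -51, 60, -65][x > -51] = keep x where x > -51: -74✗, 9✓, -51✗, 60✓, -65✗
= [9, 60]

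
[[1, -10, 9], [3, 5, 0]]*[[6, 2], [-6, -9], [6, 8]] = [[120, 164], [-12, -39]]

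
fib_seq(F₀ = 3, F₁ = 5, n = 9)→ F_2 = F_1 + F_0 = 8
F_3 = F_2 + F_1 = 13
F_4 = F_3 + F_2 = 21
...
= [3, 5, 8, 13, 21, 34, 55, 89, 144]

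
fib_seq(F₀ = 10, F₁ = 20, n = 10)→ [10, 20, 30, 50, 80, 130, 210, 340, 550, 890]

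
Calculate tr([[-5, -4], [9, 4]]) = -1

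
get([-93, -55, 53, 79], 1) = -55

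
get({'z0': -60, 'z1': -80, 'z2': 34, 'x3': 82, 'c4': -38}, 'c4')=-38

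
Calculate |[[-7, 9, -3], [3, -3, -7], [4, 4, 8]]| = -568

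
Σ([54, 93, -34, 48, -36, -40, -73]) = 12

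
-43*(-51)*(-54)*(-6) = 710532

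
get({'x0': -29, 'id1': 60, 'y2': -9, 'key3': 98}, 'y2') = -9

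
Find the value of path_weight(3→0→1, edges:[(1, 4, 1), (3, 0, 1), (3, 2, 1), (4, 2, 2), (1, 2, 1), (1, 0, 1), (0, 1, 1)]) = 2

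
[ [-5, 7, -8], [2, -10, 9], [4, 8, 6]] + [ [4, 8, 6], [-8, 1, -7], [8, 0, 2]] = [[-1, 15, -2], [-6, -9, 2], [12, 8, 8]]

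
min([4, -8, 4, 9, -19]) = -19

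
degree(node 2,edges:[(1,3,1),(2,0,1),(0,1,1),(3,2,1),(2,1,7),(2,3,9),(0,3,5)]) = 4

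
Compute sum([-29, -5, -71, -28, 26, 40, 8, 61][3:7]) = 46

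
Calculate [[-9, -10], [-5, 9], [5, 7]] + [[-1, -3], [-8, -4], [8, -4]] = [[-10, -13], [-13, 5], [13, 3]]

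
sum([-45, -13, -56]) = -114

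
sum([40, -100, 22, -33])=-71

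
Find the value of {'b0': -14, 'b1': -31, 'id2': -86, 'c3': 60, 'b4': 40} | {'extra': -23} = {'b0': -14, 'b1': -31, 'id2': -86, 'c3': 60, 'b4': 40, 'extra': -23}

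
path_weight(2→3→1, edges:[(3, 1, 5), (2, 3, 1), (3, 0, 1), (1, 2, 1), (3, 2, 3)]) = w(2→3)=1 + w(3→1)=5
= 6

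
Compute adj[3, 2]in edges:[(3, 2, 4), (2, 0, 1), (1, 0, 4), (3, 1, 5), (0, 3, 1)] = 4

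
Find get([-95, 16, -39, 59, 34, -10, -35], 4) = 34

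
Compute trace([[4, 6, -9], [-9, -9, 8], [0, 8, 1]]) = -4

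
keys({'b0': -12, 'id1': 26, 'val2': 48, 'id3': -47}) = ['b0', 'id1', 'val2', 'id3']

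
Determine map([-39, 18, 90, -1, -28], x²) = [1521, 324, 8100, 1, 784]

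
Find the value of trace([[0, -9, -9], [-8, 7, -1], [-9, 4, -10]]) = diagonal: 0 + 7 + (-10)
= -3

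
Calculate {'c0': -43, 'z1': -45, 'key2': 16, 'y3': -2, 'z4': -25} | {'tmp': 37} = {'c0': -43, 'z1': -45, 'key2': 16, 'y3': -2, 'z4': -25, 'tmp': 37}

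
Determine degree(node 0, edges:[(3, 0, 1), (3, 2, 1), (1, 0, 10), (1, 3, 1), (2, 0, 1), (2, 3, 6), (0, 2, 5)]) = incident: (3,0), (1,0), (2,0), (0,2)
= 4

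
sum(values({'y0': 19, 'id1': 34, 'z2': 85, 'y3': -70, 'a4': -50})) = 18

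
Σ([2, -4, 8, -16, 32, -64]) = 2 + -4 + 8 + -16 + 32 + -64
= -42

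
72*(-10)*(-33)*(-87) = -2067120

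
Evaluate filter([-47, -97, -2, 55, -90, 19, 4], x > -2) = [55, 19, 4]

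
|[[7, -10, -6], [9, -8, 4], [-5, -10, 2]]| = 1328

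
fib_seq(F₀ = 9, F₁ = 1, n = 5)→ F_2 = F_1 + F_0 = 10
F_3 = F_2 + F_1 = 11
F_4 = F_3 + F_2 = 21
= [9, 1, 10, 11, 21]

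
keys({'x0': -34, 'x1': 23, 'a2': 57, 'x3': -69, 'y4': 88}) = ['x0', 'x1', 'a2', 'x3', 'y4']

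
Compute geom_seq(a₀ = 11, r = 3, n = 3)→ [11, 33, 99]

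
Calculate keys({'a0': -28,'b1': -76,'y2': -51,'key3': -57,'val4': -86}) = ['a0', 'b1', 'y2', 'key3', 'val4']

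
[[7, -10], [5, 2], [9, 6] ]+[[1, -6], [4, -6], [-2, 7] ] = [[8, -16], [9, -4], [7, 13]]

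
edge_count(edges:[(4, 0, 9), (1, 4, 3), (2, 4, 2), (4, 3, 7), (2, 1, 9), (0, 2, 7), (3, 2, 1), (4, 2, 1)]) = 8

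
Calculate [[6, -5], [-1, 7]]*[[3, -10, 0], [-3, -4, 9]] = C[0][0] = (6)*(3) + (-5)*(-3) = 33
C[0][1] = (6)*(-10) + (-5)*(-4) = -40
C[0][2] = (6)*(0) + (-5)*(9) = -45
C[1][0] = (-1)*(3) + (7)*(-3) = -24
C[1][1] = (-1)*(-10) + (7)*(-4) = -18
C[1][2] = (-1)*(0) + (7)*(9) = 63
= [[33, -40, -45], [-24, -18, 63]]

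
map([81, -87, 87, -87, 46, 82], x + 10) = 81+10=91, -87+10=-77, 87+10=97, -87+10=-77, 46+10=56, 82+10=92
= [91, -77, 97, -77, 56, 92]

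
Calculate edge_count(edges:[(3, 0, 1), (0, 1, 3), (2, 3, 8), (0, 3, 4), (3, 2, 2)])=5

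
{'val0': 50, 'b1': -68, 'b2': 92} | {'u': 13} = {'val0': 50, 'b1': -68, 'b2': 92, 'u': 13}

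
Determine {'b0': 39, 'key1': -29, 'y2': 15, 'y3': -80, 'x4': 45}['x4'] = 45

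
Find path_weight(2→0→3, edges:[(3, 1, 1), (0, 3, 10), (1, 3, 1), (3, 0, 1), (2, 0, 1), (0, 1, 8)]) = 11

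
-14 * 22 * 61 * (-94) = 1766072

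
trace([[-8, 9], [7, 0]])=-8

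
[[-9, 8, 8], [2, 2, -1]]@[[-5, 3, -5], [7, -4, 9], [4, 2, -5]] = [[133, -43, 77], [0, -4, 13]]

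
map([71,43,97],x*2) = 71*2=142, 43*2=86, 97*2=194
= [142, 86, 194]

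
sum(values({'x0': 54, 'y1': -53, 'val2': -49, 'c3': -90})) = -138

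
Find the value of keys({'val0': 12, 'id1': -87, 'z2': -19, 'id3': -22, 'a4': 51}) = ['val0', 'id1', 'z2', 'id3', 'a4']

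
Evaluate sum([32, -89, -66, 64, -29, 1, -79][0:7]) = slice → [32, -89, -66, 64, -29, 1, -79]
32 + (-89) + (-66) + 64 + (-29) + 1 + (-79)
= -166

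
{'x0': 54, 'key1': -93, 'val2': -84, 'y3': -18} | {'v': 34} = {'x0': 54, 'key1': -93, 'val2': -84, 'y3': -18, 'v': 34}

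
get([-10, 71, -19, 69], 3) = 69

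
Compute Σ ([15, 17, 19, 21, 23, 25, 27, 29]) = 15 + 17 + 19 + 21 + 23 + 25 + 27 + 29
= 176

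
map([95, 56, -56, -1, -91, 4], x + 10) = 95+10=105, 56+10=66, -56+10=-46, -1+10=9, -91+10=-81, 4+10=14
= [105, 66, -46, 9, -81, 14]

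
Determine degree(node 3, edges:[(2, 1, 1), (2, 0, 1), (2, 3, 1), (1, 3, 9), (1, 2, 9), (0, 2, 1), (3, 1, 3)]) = 3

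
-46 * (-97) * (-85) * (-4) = 1517080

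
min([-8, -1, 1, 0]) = -8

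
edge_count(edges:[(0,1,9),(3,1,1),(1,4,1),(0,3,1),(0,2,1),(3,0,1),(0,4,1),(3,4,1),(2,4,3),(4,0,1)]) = 10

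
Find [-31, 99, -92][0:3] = [-31, 99, -92]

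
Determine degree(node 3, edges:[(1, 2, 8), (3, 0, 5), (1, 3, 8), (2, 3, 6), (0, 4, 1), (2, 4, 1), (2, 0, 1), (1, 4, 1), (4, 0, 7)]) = 3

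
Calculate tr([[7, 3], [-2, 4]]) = 11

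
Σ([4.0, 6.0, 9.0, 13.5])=32.5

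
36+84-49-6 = 65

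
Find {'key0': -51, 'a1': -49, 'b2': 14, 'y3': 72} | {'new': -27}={'key0': -51, 'a1': -49, 'b2': 14, 'y3': 72, 'new': -27}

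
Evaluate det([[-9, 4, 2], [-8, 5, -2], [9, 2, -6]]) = (1)*(-9)*det([[5, -2], [2, -6]]) + (-1)*(4)*det([[-8, -2], [9, -6]]) + (1)*(2)*det([[-8, 5], [9, 2]])
= 234 + -264 + -122
= -152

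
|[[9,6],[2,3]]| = 15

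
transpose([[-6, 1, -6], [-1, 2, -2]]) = [[-6, -1], [1, 2], [-6, -2]]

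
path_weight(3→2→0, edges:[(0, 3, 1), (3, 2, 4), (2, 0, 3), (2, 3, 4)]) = 7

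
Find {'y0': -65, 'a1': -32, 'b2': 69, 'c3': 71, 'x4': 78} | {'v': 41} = {'y0': -65, 'a1': -32, 'b2': 69, 'c3': 71, 'x4': 78, 'v': 41}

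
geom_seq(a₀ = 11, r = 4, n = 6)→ a_0 = 11*4^0 = 11
a_1 = 11*4^1 = 44
a_2 = 11*4^2 = 176
...
= [11, 44, 176, 704, 2816, 11264]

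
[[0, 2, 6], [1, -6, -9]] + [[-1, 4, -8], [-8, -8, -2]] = [[-1, 6, -2], [-7, -14, -11]]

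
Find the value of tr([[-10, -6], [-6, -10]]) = diagonal: (-10) + (-10)
= -20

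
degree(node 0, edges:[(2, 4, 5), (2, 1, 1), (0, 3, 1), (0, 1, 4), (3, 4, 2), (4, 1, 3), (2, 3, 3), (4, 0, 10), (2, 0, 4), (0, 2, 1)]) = 5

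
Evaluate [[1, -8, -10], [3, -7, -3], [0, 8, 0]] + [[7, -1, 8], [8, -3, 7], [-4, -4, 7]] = [[8, -9, -2], [11, -10, 4], [-4, 4, 7]]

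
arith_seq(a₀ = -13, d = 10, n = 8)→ a_0 = -13 + 0*10 = -13
a_1 = -13 + 1*10 = -3
a_2 = -13 + 2*10 = 7
...
= [-13, -3, 7, 17, 27, 37, 47, 57]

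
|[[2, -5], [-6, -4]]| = (2)*(-4) - (-5)*(-6)
= -38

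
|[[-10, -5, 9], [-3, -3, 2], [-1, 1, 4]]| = 36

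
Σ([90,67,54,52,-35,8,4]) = 240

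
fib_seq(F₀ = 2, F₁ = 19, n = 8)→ F_2 = F_1 + F_0 = 21
F_3 = F_2 + F_1 = 40
F_4 = F_3 + F_2 = 61
...
= [2, 19, 21, 40, 61, 101, 162, 263]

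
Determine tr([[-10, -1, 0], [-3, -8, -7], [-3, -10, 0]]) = diagonal: (-10) + (-8) + 0
= -18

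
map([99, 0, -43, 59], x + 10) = [109, 10, -33, 69]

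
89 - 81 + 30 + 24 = 62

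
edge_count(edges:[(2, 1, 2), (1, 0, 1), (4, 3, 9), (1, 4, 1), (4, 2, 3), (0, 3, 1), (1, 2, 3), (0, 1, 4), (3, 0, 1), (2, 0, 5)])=10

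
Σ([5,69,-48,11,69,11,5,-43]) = 79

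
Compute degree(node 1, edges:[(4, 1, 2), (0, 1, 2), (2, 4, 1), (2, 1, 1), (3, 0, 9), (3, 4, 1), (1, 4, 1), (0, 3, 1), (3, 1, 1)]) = 5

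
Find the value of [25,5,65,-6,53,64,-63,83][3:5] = [-6, 53]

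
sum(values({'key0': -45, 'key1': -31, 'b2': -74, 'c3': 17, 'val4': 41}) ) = (-45) + (-31) + (-74) + 17 + 41
= -92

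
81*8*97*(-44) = -2765664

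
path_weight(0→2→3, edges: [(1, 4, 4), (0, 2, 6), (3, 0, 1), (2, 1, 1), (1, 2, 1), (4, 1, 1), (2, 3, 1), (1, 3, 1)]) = w(0→2)=6 + w(2→3)=1
= 7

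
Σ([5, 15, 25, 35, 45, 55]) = 5 + 15 + 25 + 35 + 45 + 55
= 180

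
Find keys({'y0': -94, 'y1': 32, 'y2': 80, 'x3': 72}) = ['y0', 'y1', 'y2', 'x3']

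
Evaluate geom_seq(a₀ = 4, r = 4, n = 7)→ [4, 16, 64, 256, 1024, 4096, 16384]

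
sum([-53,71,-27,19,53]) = 63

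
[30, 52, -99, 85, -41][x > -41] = [30, 52, 85]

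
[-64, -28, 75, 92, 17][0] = -64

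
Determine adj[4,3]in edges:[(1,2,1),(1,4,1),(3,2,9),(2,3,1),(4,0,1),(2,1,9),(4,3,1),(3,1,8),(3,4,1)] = 1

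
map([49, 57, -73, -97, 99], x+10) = [59, 67, -63, -87, 109]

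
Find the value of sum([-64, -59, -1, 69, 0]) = (-64) + (-59) + (-1) + 69 + 0
= -55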